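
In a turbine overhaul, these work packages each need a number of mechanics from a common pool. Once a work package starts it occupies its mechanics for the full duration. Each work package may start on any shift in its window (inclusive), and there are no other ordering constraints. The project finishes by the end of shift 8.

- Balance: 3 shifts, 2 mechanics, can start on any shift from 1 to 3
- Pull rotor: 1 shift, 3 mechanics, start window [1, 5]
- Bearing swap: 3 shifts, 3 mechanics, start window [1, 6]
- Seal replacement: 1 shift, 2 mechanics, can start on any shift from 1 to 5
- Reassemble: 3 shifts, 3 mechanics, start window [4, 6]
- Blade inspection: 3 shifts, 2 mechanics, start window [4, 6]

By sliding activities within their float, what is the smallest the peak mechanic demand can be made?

5

Early-start (Balance@1, Pull rotor@1, Bearing swap@1, Seal replacement@1, Reassemble@4, Blade inspection@4) gives peak 10: s1:10  s2:5  s3:5  s4:5  s5:5  s6:5  s7:0  s8:0.
Shift Bearing swap→2, Seal replacement→4, Reassemble→5, Blade inspection→5.
Schedule Balance@1, Pull rotor@1, Bearing swap@2, Seal replacement@4, Reassemble@5, Blade inspection@5: s1:5  s2:5  s3:5  s4:5  s5:5  s6:5  s7:5  s8:0 — peak 5.
Total mechanic-shifts = 35 over 8 shifts ⇒ peak ≥ ⌈35/8⌉ = 5, so 5 is optimal.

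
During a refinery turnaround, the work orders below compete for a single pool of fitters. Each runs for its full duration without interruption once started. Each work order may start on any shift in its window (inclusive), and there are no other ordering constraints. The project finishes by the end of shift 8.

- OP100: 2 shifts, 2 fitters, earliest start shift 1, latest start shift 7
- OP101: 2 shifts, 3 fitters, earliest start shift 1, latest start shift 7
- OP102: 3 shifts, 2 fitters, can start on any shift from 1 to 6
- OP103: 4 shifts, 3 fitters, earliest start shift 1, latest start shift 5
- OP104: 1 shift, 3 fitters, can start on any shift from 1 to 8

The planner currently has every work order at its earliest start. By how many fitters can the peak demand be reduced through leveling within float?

Early-start peak: s1:13  s2:10  s3:5  s4:3  s5:0  s6:0  s7:0  s8:0 ⇒ 13.
Leveled (OP100@1, OP101@1, OP102@3, OP103@3, OP104@7): s1:5  s2:5  s3:5  s4:5  s5:5  s6:3  s7:3  s8:0 ⇒ 5.
Reduction 13 − 5 = 8.

8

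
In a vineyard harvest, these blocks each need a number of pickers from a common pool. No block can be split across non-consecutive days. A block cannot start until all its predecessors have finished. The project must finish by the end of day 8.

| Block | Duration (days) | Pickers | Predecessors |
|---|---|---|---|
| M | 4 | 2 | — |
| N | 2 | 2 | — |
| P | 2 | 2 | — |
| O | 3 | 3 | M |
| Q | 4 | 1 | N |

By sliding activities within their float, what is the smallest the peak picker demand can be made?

4

Early-start (M@1, N@1, P@1, O@5, Q@3) gives peak 6: d1:6  d2:6  d3:3  d4:3  d5:4  d6:4  d7:3  d8:0.
Shift P→3, Q→5.
Schedule M@1, N@1, P@3, O@5, Q@5: d1:4  d2:4  d3:4  d4:4  d5:4  d6:4  d7:4  d8:1 — peak 4.
Total picker-days = 29 over 8 days ⇒ peak ≥ ⌈29/8⌉ = 4, so 4 is optimal.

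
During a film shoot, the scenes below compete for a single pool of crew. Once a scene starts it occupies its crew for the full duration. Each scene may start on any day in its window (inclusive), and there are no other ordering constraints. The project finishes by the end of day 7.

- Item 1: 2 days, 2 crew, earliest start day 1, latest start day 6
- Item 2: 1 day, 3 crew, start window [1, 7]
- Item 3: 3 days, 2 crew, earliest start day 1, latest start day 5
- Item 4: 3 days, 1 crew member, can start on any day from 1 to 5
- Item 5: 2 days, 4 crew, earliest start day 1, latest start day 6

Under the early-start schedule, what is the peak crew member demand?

Early-start schedule: Item 1@1, Item 2@1, Item 3@1, Item 4@1, Item 5@1.
Load per day: day 1: 12, day 2: 9, day 3: 3, day 4: 0, day 5: 0, day 6: 0, day 7: 0.
Peak is 12.

12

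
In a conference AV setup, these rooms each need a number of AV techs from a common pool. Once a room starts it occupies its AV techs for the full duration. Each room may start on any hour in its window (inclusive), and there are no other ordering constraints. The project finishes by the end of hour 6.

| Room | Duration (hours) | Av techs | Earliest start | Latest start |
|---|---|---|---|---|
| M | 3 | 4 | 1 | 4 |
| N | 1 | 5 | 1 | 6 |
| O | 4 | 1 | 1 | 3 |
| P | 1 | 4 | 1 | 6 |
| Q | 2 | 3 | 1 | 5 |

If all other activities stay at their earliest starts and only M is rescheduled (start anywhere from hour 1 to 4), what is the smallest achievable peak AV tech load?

13

M@1: h1:17  h2:8  h3:5  h4:1  h5:0  h6:0 → peak 17
M@2: h1:13  h2:8  h3:5  h4:5  h5:0  h6:0 → peak 13
M@3: h1:13  h2:4  h3:5  h4:5  h5:4  h6:0 → peak 13
M@4: h1:13  h2:4  h3:1  h4:5  h5:4  h6:4 → peak 13
Best is M@2, peak 13.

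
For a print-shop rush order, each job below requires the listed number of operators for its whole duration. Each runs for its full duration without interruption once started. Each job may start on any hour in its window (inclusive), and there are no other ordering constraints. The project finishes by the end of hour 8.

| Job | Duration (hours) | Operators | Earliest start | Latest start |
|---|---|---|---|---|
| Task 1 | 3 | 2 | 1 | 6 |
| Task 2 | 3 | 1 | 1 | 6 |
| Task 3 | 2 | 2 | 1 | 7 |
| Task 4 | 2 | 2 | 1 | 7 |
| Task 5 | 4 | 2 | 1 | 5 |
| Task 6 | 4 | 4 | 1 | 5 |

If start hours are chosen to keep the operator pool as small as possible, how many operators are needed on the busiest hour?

6

Early-start (Task 1@1, Task 2@1, Task 3@1, Task 4@1, Task 5@1, Task 6@1) gives peak 13: h1:13  h2:13  h3:9  h4:6  h5:0  h6:0  h7:0  h8:0.
Shift Task 4→3, Task 5→4, Task 6→5.
Schedule Task 1@1, Task 2@1, Task 3@1, Task 4@3, Task 5@4, Task 6@5: h1:5  h2:5  h3:5  h4:4  h5:6  h6:6  h7:6  h8:4 — peak 6.
Total operator-hours = 41 over 8 hours ⇒ peak ≥ ⌈41/8⌉ = 6, so 6 is optimal.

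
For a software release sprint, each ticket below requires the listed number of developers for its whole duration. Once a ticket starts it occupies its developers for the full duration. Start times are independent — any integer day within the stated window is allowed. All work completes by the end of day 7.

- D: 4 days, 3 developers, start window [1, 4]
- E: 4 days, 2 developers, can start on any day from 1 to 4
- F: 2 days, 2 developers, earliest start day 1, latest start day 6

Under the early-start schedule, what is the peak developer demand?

Early-start schedule: D@1, E@1, F@1.
Load per day: day 1: 7, day 2: 7, day 3: 5, day 4: 5, day 5: 0, day 6: 0, day 7: 0.
Peak is 7.

7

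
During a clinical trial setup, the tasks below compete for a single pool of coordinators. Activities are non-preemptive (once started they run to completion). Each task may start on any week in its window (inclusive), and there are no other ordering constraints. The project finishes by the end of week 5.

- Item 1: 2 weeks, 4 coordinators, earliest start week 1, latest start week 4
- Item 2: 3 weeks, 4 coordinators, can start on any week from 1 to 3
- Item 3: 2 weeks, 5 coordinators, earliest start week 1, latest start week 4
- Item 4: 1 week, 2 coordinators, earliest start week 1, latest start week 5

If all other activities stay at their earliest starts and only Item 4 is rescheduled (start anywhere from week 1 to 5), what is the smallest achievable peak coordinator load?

Item 4@1: w1:15  w2:13  w3:4  w4:0  w5:0 → peak 15
Item 4@2: w1:13  w2:15  w3:4  w4:0  w5:0 → peak 15
Item 4@3: w1:13  w2:13  w3:6  w4:0  w5:0 → peak 13
Item 4@4: w1:13  w2:13  w3:4  w4:2  w5:0 → peak 13
Item 4@5: w1:13  w2:13  w3:4  w4:0  w5:2 → peak 13
Best is Item 4@3, peak 13.

13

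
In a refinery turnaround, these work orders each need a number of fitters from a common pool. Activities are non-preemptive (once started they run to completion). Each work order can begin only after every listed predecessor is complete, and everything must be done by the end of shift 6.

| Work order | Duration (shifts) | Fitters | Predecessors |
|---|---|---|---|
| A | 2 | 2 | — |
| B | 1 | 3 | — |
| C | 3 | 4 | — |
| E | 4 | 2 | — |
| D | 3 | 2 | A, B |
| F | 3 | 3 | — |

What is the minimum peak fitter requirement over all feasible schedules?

8

Early-start (A@1, B@1, C@1, E@1, D@3, F@1) gives peak 14: s1:14  s2:11  s3:11  s4:4  s5:2  s6:0.
Shift C→4, E→2.
Schedule A@1, B@1, C@4, E@2, D@3, F@1: s1:8  s2:7  s3:7  s4:8  s5:8  s6:4 — peak 8.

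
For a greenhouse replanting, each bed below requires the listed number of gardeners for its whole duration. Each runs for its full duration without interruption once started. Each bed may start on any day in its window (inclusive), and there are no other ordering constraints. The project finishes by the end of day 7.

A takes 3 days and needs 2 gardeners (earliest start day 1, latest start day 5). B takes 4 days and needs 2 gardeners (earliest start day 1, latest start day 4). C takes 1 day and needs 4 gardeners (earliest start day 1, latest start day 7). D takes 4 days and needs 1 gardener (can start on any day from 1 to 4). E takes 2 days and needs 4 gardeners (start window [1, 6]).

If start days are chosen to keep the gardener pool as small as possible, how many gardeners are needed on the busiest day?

Early-start (A@1, B@1, C@1, D@1, E@1) gives peak 13: d1:13  d2:9  d3:5  d4:3  d5:0  d6:0  d7:0.
Shift C→5, E→6.
Schedule A@1, B@1, C@5, D@1, E@6: d1:5  d2:5  d3:5  d4:3  d5:4  d6:4  d7:4 — peak 5.
Total gardener-days = 30 over 7 days ⇒ peak ≥ ⌈30/7⌉ = 5, so 5 is optimal.

5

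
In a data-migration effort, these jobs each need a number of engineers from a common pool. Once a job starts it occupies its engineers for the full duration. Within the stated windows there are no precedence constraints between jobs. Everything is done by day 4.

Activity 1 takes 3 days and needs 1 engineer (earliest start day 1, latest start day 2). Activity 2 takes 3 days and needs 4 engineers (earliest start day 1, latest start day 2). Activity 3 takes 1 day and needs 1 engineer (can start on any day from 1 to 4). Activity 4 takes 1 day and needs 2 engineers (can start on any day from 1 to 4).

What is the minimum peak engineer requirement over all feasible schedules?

5

Early-start (Activity 1@1, Activity 2@1, Activity 3@1, Activity 4@1) gives peak 8: d1:8  d2:5  d3:5  d4:0.
Shift Activity 3→4, Activity 4→4.
Schedule Activity 1@1, Activity 2@1, Activity 3@4, Activity 4@4: d1:5  d2:5  d3:5  d4:3 — peak 5.
Total engineer-days = 18 over 4 days ⇒ peak ≥ ⌈18/4⌉ = 5, so 5 is optimal.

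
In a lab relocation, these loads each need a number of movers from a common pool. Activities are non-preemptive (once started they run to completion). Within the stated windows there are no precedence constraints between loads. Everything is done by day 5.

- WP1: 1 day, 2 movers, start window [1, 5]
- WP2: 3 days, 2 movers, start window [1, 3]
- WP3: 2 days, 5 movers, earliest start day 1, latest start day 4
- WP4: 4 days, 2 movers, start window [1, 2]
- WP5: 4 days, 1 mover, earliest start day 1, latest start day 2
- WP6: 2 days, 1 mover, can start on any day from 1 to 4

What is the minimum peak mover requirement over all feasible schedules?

Early-start (WP1@1, WP2@1, WP3@1, WP4@1, WP5@1, WP6@1) gives peak 13: d1:13  d2:11  d3:5  d4:3  d5:0.
Shift WP3→4.
Schedule WP1@1, WP2@1, WP3@4, WP4@1, WP5@1, WP6@1: d1:8  d2:6  d3:5  d4:8  d5:5 — peak 8.

8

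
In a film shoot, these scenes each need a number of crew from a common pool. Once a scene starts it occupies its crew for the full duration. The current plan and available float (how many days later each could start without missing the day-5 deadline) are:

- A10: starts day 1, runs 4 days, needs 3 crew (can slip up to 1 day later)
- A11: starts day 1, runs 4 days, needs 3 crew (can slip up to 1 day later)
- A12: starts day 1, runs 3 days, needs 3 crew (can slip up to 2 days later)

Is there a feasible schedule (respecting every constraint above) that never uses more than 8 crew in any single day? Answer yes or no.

The minimum achievable peak is 9; 8 < 9, so no feasible schedule stays within the cap.

no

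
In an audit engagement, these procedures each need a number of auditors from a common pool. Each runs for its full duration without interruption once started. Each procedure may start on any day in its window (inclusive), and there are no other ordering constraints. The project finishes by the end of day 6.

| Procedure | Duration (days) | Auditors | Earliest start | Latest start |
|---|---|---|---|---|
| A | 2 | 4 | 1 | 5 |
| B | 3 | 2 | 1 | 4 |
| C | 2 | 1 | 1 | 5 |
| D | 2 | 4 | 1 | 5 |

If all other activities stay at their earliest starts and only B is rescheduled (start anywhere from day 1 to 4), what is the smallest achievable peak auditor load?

9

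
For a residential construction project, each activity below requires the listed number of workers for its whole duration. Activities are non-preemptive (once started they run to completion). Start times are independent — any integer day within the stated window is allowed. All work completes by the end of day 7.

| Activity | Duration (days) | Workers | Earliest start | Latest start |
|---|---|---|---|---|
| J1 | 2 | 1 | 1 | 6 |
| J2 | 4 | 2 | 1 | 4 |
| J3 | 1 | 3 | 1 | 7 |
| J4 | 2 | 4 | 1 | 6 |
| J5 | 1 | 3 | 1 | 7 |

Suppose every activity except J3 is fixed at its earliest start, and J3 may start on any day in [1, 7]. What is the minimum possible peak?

10

J3@1: d1:13  d2:7  d3:2  d4:2  d5:0  d6:0  d7:0 → peak 13
J3@2: d1:10  d2:10  d3:2  d4:2  d5:0  d6:0  d7:0 → peak 10
J3@3: d1:10  d2:7  d3:5  d4:2  d5:0  d6:0  d7:0 → peak 10
J3@4: d1:10  d2:7  d3:2  d4:5  d5:0  d6:0  d7:0 → peak 10
J3@5: d1:10  d2:7  d3:2  d4:2  d5:3  d6:0  d7:0 → peak 10
J3@6: d1:10  d2:7  d3:2  d4:2  d5:0  d6:3  d7:0 → peak 10
J3@7: d1:10  d2:7  d3:2  d4:2  d5:0  d6:0  d7:3 → peak 10
Best is J3@2, peak 10.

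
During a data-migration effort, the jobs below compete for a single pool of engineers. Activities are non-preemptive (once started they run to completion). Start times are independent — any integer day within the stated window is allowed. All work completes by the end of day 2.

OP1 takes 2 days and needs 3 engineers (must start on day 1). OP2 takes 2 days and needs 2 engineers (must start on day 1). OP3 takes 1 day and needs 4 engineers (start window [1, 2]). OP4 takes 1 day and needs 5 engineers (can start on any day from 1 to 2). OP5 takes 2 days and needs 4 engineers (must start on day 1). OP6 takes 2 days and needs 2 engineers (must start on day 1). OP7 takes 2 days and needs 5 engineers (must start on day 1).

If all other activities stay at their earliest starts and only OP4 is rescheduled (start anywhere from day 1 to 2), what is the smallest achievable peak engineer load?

21

OP4@1: d1:25  d2:16 → peak 25
OP4@2: d1:20  d2:21 → peak 21
Best is OP4@2, peak 21.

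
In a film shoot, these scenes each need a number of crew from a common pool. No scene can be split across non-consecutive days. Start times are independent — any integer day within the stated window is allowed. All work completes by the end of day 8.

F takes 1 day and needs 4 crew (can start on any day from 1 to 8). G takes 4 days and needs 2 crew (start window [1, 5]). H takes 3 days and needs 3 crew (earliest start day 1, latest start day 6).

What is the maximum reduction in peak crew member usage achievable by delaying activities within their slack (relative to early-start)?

Early-start peak: d1:9  d2:5  d3:5  d4:2  d5:0  d6:0  d7:0  d8:0 ⇒ 9.
Leveled (F@1, G@2, H@6): d1:4  d2:2  d3:2  d4:2  d5:2  d6:3  d7:3  d8:3 ⇒ 4.
Reduction 9 − 4 = 5.

5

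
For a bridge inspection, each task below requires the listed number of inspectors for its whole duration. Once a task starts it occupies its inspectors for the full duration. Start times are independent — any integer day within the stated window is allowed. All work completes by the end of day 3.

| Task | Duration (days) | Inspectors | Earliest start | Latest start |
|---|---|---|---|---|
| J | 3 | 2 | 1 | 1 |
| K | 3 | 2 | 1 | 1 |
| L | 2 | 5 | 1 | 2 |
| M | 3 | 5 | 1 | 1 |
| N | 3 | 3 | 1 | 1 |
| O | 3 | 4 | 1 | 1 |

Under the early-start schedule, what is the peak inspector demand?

21

Early-start schedule: J@1, K@1, L@1, M@1, N@1, O@1.
Load per day: day 1: 21, day 2: 21, day 3: 16.
Peak is 21.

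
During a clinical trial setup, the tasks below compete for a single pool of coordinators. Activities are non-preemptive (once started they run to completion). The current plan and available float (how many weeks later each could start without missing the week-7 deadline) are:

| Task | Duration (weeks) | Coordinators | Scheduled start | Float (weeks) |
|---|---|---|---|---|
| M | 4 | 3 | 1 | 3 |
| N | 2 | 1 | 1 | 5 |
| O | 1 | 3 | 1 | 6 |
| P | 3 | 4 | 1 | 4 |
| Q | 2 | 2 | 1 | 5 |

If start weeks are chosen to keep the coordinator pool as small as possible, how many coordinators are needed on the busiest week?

Early-start (M@1, N@1, O@1, P@1, Q@1) gives peak 13: w1:13  w2:10  w3:7  w4:3  w5:0  w6:0  w7:0.
Shift O→3, P→5.
Schedule M@1, N@1, O@3, P@5, Q@1: w1:6  w2:6  w3:6  w4:3  w5:4  w6:4  w7:4 — peak 6.

6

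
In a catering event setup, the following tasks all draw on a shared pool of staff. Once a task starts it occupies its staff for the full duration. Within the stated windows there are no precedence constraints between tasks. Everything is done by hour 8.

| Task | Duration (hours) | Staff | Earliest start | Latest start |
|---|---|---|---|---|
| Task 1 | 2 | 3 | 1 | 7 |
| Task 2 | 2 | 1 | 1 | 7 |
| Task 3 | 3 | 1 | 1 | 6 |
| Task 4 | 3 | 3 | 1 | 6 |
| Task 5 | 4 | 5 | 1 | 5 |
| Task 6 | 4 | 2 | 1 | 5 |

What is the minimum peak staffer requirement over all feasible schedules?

7

Early-start (Task 1@1, Task 2@1, Task 3@1, Task 4@1, Task 5@1, Task 6@1) gives peak 15: h1:15  h2:15  h3:11  h4:7  h5:0  h6:0  h7:0  h8:0.
Shift Task 2→3, Task 5→4, Task 6→5.
Schedule Task 1@1, Task 2@3, Task 3@1, Task 4@1, Task 5@4, Task 6@5: h1:7  h2:7  h3:5  h4:6  h5:7  h6:7  h7:7  h8:2 — peak 7.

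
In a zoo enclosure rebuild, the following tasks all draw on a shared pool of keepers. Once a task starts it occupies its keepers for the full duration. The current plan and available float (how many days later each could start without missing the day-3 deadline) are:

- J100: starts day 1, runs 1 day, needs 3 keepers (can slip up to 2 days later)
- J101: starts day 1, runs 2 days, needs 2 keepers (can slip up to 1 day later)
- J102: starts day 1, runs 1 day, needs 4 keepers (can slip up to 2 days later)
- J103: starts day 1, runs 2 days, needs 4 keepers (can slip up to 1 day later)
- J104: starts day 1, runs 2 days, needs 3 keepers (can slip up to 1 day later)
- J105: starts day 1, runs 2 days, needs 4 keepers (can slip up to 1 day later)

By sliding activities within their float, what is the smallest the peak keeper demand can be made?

13

Early-start (J100@1, J101@1, J102@1, J103@1, J104@1, J105@1) gives peak 20: d1:20  d2:13  d3:0.
Shift J104→2, J105→2.
Schedule J100@1, J101@1, J102@1, J103@1, J104@2, J105@2: d1:13  d2:13  d3:7 — peak 13.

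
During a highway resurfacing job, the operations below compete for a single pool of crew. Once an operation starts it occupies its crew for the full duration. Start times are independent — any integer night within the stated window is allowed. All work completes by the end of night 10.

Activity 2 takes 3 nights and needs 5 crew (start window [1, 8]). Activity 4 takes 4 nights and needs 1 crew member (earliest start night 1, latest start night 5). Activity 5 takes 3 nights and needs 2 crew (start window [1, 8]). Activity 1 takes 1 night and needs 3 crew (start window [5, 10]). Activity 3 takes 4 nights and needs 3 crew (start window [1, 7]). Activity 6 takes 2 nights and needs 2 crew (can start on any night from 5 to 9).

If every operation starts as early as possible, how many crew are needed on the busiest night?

11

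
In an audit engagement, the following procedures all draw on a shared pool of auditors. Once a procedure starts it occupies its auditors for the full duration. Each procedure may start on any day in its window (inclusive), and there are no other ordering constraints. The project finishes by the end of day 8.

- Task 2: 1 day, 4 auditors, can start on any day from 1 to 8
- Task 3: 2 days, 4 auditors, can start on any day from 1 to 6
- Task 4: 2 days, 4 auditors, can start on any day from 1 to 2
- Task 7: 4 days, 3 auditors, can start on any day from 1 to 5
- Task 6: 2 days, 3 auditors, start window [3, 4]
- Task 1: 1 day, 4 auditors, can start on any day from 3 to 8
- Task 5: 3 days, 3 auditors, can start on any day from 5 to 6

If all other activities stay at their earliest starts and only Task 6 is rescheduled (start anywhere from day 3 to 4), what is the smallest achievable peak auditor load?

15

Task 6@3: d1:15  d2:11  d3:10  d4:6  d5:3  d6:3  d7:3  d8:0 → peak 15
Task 6@4: d1:15  d2:11  d3:7  d4:6  d5:6  d6:3  d7:3  d8:0 → peak 15
Best is Task 6@3, peak 15.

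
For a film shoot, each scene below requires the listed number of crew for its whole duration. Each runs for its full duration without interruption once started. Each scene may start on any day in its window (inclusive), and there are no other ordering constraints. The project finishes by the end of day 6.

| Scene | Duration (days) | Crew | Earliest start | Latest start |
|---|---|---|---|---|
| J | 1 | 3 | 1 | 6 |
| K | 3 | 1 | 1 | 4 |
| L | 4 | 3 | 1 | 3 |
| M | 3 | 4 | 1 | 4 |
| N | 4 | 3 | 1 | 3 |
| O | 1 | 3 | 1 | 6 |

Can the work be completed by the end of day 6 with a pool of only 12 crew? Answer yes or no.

Schedule J@1, K@1, L@1, M@4, N@1, O@2: d1:10  d2:10  d3:7  d4:10  d5:4  d6:4 — peak 10 ≤ 12.

yes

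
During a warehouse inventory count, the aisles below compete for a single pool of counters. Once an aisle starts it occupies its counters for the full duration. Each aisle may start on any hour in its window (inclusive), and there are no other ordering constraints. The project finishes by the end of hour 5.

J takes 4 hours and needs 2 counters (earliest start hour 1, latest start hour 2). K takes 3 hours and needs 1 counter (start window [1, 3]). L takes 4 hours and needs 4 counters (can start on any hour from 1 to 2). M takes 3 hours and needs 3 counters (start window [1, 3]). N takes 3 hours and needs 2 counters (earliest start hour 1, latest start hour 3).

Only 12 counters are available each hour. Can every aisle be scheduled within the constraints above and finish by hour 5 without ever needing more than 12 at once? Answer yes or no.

yes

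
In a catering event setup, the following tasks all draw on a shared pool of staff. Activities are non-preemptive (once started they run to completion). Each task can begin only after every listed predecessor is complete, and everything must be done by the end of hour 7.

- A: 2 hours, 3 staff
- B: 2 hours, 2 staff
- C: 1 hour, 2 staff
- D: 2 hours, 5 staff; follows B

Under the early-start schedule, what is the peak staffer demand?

Early-start schedule: A@1, B@1, C@1, D@3.
Load per hour: hour 1: 7, hour 2: 5, hour 3: 5, hour 4: 5, hour 5: 0, hour 6: 0, hour 7: 0.
Peak is 7.

7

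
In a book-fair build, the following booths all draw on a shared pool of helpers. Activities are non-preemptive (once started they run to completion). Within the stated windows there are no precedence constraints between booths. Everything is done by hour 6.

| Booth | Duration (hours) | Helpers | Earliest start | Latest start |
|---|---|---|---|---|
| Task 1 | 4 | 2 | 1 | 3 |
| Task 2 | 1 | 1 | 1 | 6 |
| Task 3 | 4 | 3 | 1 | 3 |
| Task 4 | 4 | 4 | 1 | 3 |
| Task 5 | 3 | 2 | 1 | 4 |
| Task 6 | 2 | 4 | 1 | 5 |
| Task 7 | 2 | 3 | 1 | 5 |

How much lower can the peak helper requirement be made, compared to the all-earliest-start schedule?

Early-start peak: h1:19  h2:18  h3:11  h4:9  h5:0  h6:0 ⇒ 19.
Leveled (Task 1@1, Task 2@1, Task 3@1, Task 4@1, Task 5@2, Task 6@5, Task 7@5): h1:10  h2:11  h3:11  h4:11  h5:7  h6:7 ⇒ 11.
Reduction 19 − 11 = 8.

8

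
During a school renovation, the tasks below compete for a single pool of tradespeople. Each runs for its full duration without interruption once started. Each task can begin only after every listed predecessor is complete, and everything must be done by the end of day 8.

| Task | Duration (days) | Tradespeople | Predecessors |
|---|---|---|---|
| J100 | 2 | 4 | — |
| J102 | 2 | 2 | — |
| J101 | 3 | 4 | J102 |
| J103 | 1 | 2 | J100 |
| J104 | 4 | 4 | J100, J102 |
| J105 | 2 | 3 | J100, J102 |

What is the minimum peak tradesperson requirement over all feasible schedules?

8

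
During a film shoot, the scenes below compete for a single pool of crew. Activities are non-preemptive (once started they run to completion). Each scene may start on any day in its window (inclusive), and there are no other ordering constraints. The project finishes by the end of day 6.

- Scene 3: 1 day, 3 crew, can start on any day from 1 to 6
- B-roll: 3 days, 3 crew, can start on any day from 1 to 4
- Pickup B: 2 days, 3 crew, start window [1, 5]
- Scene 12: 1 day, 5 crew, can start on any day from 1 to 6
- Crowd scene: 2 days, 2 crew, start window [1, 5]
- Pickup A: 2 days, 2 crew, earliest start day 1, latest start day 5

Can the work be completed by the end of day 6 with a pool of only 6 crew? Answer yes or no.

Schedule Scene 3@1, B-roll@1, Pickup B@2, Scene 12@4, Crowd scene@5, Pickup A@5: d1:6  d2:6  d3:6  d4:5  d5:4  d6:4 — peak 6 ≤ 6.

yes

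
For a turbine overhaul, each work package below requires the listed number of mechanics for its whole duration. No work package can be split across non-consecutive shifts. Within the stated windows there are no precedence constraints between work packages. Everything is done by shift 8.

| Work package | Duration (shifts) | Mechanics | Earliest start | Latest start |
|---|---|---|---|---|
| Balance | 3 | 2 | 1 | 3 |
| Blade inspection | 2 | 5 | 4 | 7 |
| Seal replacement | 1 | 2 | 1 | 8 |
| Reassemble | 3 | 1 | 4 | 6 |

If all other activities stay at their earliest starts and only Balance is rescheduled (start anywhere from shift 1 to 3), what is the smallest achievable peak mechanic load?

Balance@1: s1:4  s2:2  s3:2  s4:6  s5:6  s6:1  s7:0  s8:0 → peak 6
Balance@2: s1:2  s2:2  s3:2  s4:8  s5:6  s6:1  s7:0  s8:0 → peak 8
Balance@3: s1:2  s2:0  s3:2  s4:8  s5:8  s6:1  s7:0  s8:0 → peak 8
Best is Balance@1, peak 6.

6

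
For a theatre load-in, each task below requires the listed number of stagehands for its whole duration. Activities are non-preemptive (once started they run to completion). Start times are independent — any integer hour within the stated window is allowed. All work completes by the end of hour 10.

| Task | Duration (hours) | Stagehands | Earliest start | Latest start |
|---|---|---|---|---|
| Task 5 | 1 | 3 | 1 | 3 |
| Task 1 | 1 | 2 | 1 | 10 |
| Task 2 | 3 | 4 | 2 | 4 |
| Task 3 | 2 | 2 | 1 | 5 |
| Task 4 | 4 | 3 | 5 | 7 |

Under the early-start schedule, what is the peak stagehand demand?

Early-start schedule: Task 5@1, Task 1@1, Task 2@2, Task 3@1, Task 4@5.
Load per hour: hour 1: 7, hour 2: 6, hour 3: 4, hour 4: 4, hour 5: 3, hour 6: 3, hour 7: 3, hour 8: 3, hour 9: 0, hour 10: 0.
Peak is 7.

7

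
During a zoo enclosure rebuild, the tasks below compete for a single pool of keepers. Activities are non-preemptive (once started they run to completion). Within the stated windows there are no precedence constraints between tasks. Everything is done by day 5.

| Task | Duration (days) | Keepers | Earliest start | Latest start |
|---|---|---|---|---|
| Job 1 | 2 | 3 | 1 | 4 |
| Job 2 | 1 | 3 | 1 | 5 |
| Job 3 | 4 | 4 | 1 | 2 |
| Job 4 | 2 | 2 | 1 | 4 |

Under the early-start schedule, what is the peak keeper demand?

Early-start schedule: Job 1@1, Job 2@1, Job 3@1, Job 4@1.
Load per day: day 1: 12, day 2: 9, day 3: 4, day 4: 4, day 5: 0.
Peak is 12.

12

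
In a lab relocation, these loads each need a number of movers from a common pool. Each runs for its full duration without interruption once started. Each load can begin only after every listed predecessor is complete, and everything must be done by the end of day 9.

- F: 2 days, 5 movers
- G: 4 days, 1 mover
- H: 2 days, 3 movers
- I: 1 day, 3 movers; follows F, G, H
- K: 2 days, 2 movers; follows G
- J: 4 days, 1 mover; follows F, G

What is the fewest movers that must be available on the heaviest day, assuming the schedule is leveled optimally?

6

Early-start (F@1, G@1, H@1, I@5, K@5, J@5) gives peak 9: d1:9  d2:9  d3:1  d4:1  d5:6  d6:3  d7:1  d8:1  d9:0.
Shift H→3.
Schedule F@1, G@1, H@3, I@5, K@5, J@5: d1:6  d2:6  d3:4  d4:4  d5:6  d6:3  d7:1  d8:1  d9:0 — peak 6.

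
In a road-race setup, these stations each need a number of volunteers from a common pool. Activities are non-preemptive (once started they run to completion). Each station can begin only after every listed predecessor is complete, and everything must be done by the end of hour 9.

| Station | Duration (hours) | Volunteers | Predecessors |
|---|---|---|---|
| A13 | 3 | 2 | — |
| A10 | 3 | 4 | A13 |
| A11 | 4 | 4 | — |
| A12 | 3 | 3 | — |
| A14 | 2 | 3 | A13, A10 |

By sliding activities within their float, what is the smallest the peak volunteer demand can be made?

7

Early-start (A13@1, A10@4, A11@1, A12@1, A14@7) gives peak 9: h1:9  h2:9  h3:9  h4:8  h5:4  h6:4  h7:3  h8:3  h9:0.
Shift A10→5, A12→4, A14→8.
Schedule A13@1, A10@5, A11@1, A12@4, A14@8: h1:6  h2:6  h3:6  h4:7  h5:7  h6:7  h7:4  h8:3  h9:3 — peak 7.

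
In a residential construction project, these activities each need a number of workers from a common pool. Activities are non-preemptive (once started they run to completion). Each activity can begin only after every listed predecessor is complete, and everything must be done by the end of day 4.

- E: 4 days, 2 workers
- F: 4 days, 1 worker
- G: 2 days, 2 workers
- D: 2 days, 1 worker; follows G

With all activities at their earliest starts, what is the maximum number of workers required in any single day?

5

Early-start schedule: E@1, F@1, G@1, D@3.
Load per day: day 1: 5, day 2: 5, day 3: 4, day 4: 4.
Peak is 5.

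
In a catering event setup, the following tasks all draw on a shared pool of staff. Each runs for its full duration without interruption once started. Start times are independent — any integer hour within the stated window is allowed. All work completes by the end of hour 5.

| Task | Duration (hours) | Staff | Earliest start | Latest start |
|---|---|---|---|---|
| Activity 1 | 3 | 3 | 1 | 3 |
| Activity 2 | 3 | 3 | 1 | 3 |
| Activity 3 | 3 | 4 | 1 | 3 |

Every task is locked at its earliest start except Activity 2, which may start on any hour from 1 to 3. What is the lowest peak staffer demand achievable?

Activity 2@1: h1:10  h2:10  h3:10  h4:0  h5:0 → peak 10
Activity 2@2: h1:7  h2:10  h3:10  h4:3  h5:0 → peak 10
Activity 2@3: h1:7  h2:7  h3:10  h4:3  h5:3 → peak 10
Best is Activity 2@1, peak 10.

10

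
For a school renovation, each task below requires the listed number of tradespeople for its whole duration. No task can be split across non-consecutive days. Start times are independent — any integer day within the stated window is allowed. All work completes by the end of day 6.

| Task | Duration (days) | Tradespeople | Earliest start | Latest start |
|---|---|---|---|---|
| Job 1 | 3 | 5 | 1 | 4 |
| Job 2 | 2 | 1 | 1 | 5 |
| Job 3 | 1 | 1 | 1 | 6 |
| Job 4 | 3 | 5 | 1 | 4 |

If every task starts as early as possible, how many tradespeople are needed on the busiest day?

12

Early-start schedule: Job 1@1, Job 2@1, Job 3@1, Job 4@1.
Load per day: day 1: 12, day 2: 11, day 3: 10, day 4: 0, day 5: 0, day 6: 0.
Peak is 12.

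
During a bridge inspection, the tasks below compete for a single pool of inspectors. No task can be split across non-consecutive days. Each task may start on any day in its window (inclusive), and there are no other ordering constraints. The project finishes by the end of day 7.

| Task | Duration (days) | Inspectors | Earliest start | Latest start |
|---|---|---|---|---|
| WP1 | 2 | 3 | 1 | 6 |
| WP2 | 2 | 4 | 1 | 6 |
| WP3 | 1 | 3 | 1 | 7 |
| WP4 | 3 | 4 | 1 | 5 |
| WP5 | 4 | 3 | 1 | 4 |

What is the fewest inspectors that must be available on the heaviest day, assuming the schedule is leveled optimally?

7

Early-start (WP1@1, WP2@1, WP3@1, WP4@1, WP5@1) gives peak 17: d1:17  d2:14  d3:7  d4:3  d5:0  d6:0  d7:0.
Shift WP3→3, WP4→3, WP5→4.
Schedule WP1@1, WP2@1, WP3@3, WP4@3, WP5@4: d1:7  d2:7  d3:7  d4:7  d5:7  d6:3  d7:3 — peak 7.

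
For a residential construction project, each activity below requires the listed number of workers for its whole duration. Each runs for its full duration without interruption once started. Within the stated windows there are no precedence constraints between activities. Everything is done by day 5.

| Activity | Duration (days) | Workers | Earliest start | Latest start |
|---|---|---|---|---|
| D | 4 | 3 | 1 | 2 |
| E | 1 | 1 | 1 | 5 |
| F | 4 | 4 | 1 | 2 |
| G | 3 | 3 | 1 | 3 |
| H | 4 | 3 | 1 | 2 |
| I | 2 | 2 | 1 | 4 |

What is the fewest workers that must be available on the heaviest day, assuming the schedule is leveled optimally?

Early-start (D@1, E@1, F@1, G@1, H@1, I@1) gives peak 16: d1:16  d2:15  d3:13  d4:10  d5:0.
Shift H→2, I→4.
Schedule D@1, E@1, F@1, G@1, H@2, I@4: d1:11  d2:13  d3:13  d4:12  d5:5 — peak 13.

13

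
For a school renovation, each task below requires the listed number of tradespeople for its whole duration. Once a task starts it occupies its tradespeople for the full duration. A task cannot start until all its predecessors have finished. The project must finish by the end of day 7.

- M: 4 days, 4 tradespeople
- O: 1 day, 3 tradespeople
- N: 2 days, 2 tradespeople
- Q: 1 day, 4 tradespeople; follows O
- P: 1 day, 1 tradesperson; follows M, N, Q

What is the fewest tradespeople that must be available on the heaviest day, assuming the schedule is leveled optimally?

Early-start (M@1, O@1, N@1, Q@2, P@5) gives peak 10: d1:9  d2:10  d3:4  d4:4  d5:1  d6:0  d7:0.
Shift O→5, Q→6, P→7.
Schedule M@1, O@5, N@1, Q@6, P@7: d1:6  d2:6  d3:4  d4:4  d5:3  d6:4  d7:1 — peak 6.

6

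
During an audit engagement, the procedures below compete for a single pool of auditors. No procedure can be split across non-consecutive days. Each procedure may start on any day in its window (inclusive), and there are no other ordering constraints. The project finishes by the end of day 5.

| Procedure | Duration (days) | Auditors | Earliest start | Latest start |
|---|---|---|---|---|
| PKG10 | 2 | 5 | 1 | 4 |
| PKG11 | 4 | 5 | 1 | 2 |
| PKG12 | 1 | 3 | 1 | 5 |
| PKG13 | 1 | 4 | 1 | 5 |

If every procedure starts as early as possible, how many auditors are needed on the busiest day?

Early-start schedule: PKG10@1, PKG11@1, PKG12@1, PKG13@1.
Load per day: day 1: 17, day 2: 10, day 3: 5, day 4: 5, day 5: 0.
Peak is 17.

17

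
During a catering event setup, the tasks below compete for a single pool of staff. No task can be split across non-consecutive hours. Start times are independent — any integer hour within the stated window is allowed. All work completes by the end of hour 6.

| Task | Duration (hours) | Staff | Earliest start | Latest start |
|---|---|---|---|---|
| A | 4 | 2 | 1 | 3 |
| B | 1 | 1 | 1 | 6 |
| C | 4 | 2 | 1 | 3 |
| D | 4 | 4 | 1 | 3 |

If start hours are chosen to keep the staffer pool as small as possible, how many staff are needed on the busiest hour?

8

Early-start (A@1, B@1, C@1, D@1) gives peak 9: h1:9  h2:8  h3:8  h4:8  h5:0  h6:0.
Shift D→2.
Schedule A@1, B@1, C@1, D@2: h1:5  h2:8  h3:8  h4:8  h5:4  h6:0 — peak 8.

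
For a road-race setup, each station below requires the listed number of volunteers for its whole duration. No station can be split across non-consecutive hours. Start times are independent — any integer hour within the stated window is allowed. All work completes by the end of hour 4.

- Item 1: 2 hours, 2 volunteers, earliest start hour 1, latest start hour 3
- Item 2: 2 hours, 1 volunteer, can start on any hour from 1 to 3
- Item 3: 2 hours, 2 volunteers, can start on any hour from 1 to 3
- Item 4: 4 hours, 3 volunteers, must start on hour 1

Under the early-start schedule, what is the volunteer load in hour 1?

8

At early start, hour 1 has: Item 1, Item 2, Item 3, Item 4.
Demand: 2 + 1 + 2 + 3 = 8.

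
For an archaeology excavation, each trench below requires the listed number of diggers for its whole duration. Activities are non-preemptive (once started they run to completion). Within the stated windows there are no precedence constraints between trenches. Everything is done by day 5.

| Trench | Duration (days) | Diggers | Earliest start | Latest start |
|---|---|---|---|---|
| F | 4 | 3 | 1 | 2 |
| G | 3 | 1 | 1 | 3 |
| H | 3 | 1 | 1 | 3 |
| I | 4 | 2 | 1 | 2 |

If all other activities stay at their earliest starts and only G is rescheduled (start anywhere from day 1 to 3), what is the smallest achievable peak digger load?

7

G@1: d1:7  d2:7  d3:7  d4:5  d5:0 → peak 7
G@2: d1:6  d2:7  d3:7  d4:6  d5:0 → peak 7
G@3: d1:6  d2:6  d3:7  d4:6  d5:1 → peak 7
Best is G@1, peak 7.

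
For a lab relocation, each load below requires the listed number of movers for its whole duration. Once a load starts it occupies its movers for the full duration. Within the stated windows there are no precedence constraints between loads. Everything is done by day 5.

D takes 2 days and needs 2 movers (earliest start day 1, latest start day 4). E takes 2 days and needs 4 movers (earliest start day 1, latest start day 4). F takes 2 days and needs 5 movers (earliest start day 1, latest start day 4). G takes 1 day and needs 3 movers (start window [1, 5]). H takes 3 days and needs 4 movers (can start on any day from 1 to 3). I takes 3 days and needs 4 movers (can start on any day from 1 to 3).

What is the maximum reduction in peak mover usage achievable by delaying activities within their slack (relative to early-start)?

11

Early-start peak: d1:22  d2:19  d3:8  d4:0  d5:0 ⇒ 22.
Leveled (D@1, E@1, F@1, G@3, H@3, I@3): d1:11  d2:11  d3:11  d4:8  d5:8 ⇒ 11.
Reduction 22 − 11 = 11.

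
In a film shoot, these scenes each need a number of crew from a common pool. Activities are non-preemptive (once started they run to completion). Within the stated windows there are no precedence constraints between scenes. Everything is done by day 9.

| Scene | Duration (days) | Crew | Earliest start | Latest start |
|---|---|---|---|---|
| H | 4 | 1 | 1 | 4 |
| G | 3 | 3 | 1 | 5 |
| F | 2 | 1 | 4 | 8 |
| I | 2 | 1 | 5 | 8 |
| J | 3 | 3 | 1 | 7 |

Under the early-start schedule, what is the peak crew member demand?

Early-start schedule: H@1, G@1, F@4, I@5, J@1.
Load per day: day 1: 7, day 2: 7, day 3: 7, day 4: 2, day 5: 2, day 6: 1, day 7: 0, day 8: 0, day 9: 0.
Peak is 7.

7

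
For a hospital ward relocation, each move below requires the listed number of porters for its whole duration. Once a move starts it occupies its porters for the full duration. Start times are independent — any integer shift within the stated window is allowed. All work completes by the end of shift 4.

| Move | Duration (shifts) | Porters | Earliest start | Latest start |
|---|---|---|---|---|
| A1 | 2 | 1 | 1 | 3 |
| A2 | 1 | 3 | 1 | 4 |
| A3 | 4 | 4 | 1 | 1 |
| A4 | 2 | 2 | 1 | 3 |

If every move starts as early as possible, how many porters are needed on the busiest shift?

10

Early-start schedule: A1@1, A2@1, A3@1, A4@1.
Load per shift: shift 1: 10, shift 2: 7, shift 3: 4, shift 4: 4.
Peak is 10.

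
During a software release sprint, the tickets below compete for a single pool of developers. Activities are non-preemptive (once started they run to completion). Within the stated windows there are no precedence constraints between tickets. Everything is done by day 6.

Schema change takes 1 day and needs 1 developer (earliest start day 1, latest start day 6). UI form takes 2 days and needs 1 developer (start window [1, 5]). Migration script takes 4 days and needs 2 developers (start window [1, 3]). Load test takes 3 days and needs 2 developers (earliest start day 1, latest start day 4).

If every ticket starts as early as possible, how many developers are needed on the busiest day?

Early-start schedule: Schema change@1, UI form@1, Migration script@1, Load test@1.
Load per day: day 1: 6, day 2: 5, day 3: 4, day 4: 2, day 5: 0, day 6: 0.
Peak is 6.

6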